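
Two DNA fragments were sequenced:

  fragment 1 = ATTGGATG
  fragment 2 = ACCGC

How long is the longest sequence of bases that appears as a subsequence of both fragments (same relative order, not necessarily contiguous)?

2

Let dp[i][j] be the LCS length of the first i bases of fragment 1 and the first j bases of fragment 2. dp[i][j] = dp[i-1][j-1]+1 when the i-th and j-th bases match, else max(dp[i-1][j], dp[i][j-1]).
    ·  A  C  C  G  C
 ·  0  0  0  0  0  0
 A  0  1  1  1  1  1
 T  0  1  1  1  1  1
 T  0  1  1  1  1  1
 G  0  1  1  1  2  2
 G  0  1  1  1  2  2
 A  0  1  1  1  2  2
 T  0  1  1  1  2  2
 G  0  1  1  1  2  2
dp[8][5] = 2. One LCS (by backtracking along matches): AG.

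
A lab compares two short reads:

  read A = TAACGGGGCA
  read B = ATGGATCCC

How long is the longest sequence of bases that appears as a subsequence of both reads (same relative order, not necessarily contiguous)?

Pick T [1,2]; then A [2,5]; then C [4,8]; then C [9,9]; all 4 bases appear in both, in order. The LCS DP gives dp[10][9] = 4, so this is optimal.

4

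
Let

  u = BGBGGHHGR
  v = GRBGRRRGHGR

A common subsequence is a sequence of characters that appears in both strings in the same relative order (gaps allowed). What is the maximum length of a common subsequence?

Let dp[i][j] be the LCS length of the first i characters of u and the first j characters of v. dp[i][j] = dp[i-1][j-1]+1 when the i-th and j-th characters match, else max(dp[i-1][j], dp[i][j-1]).
    ·  G  R  B  G  R  R  R  G  H  G  R
 ·  0  0  0  0  0  0  0  0  0  0  0  0
 B  0  0  0  1  1  1  1  1  1  1  1  1
 G  0  1  1  1  2  2  2  2  2  2  2  2
 B  0  1  1  2  2  2  2  2  2  2  2  2
 G  0  1  1  2  3  3  3  3  3  3  3  3
 G  0  1  1  2  3  3  3  3  4  4  4  4
 H  0  1  1  2  3  3  3  3  4  5  5  5
 H  0  1  1  2  3  3  3  3  4  5  5  5
 G  0  1  1  2  3  3  3  3  4  5  6  6
 R  0  1  2  2  3  4  4  4  4  5  6  7
dp[9][11] = 7. One LCS (by backtracking along matches): GBGGHGR.

7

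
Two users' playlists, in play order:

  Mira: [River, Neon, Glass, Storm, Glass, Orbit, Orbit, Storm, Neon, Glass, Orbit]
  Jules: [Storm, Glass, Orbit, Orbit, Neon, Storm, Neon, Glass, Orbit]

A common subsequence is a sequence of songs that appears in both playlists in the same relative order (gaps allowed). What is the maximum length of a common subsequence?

8

Match Storm at Mira[4]=Jules[1], then Glass at Mira[5]=Jules[2], then Orbit at Mira[6]=Jules[3], then Orbit at Mira[7]=Jules[4], then Storm at Mira[8]=Jules[6], then Neon at Mira[9]=Jules[7], then Glass at Mira[10]=Jules[8], then Orbit at Mira[11]=Jules[9] — 8 songs in the same relative order in both. Since dp[11][9] = 8, nothing longer is possible.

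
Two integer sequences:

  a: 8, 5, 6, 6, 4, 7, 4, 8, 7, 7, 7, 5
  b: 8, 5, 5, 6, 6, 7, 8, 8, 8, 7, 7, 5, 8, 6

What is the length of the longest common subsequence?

9

Match 8 at a[1]=b[1]; then 5 at a[2]=b[3]; then 6 at a[3]=b[4]; then 6 at a[4]=b[5]; then 7 at a[6]=b[6]; then 8 at a[8]=b[9]; then 7 at a[10]=b[10]; then 7 at a[11]=b[11]; then 5 at a[12]=b[12] — 9 values in the same relative order in both. dp[12][14] = 9 confirms this is the maximum.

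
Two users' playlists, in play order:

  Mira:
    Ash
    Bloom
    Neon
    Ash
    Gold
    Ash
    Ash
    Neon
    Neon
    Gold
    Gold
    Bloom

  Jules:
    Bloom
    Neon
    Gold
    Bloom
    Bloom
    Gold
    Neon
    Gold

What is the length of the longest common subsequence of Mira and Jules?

Pick Bloom (Mira #2, Jules #1), Neon (Mira #3, Jules #2), Gold (Mira #5, Jules #6), Neon (Mira #9, Jules #7), Gold (Mira #11, Jules #8); all 5 songs appear in both, in order. dp[12][8] = 5 confirms this is the maximum.

5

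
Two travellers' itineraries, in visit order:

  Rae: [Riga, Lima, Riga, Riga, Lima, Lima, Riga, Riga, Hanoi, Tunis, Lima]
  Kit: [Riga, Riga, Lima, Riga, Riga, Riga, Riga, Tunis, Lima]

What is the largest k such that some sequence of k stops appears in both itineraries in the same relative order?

8

Pick Riga at Rae[1]=Kit[2] → Lima at Rae[2]=Kit[3] → Riga at Rae[3]=Kit[4] → Riga at Rae[4]=Kit[5] → Riga at Rae[7]=Kit[6] → Riga at Rae[8]=Kit[7] → Tunis at Rae[10]=Kit[8] → Lima at Rae[11]=Kit[9]; all 8 stops appear in both, in order. The LCS DP gives dp[11][9] = 8, so this is optimal.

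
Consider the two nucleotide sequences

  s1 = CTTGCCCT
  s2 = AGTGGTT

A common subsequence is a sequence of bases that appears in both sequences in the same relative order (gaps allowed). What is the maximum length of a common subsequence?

3

Match T at s1[2]=s2[3], then T at s1[3]=s2[6], then T at s1[8]=s2[7] — 3 bases in the same relative order in both. dp[8][7] = 3 confirms this is the maximum.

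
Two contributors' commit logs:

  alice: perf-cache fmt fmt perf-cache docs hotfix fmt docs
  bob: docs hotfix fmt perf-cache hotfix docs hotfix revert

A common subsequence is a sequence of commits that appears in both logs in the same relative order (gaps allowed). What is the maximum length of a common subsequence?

Match fmt (alice #3, bob #3) → perf-cache (alice #4, bob #4) → docs (alice #5, bob #6) → hotfix (alice #6, bob #7) — 4 commits in the same relative order in both. Since dp[8][8] = 4, nothing longer is possible.

4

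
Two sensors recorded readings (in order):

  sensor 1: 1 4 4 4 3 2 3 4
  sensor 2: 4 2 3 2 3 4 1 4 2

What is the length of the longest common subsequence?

5

Let dp[i][j] be the LCS length of the first i values of sensor 1 and the first j values of sensor 2. dp[i][j] = dp[i-1][j-1]+1 when the i-th and j-th values match, else max(dp[i-1][j], dp[i][j-1]).
    ·  4  2  3  2  3  4  1  4  2
 ·  0  0  0  0  0  0  0  0  0  0
 1  0  0  0  0  0  0  0  1  1  1
 4  0  1  1  1  1  1  1  1  2  2
 4  0  1  1  1  1  1  2  2  2  2
 4  0  1  1  1  1  1  2  2  3  3
 3  0  1  1  2  2  2  2  2  3  3
 2  0  1  2  2  3  3  3  3  3  4
 3  0  1  2  3  3  4  4  4  4  4
 4  0  1  2  3  3  4  5  5  5  5
dp[8][9] = 5. One LCS (by backtracking along matches): 4, 3, 2, 3, 4.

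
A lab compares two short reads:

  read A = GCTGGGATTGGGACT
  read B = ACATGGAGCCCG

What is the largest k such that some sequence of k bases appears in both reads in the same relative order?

7

Taking C [2,2] → T [3,4] → G [5,5] → G [6,6] → A [7,7] → G [10,8] → G [12,12] gives a common subsequence of length 7. Since dp[15][12] = 7, nothing longer is possible.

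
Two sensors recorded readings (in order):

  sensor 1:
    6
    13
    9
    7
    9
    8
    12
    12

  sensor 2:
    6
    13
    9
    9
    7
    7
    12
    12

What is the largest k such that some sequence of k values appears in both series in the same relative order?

6

Let dp[i][j] be the LCS length of the first i values of sensor 1 and the first j values of sensor 2. dp[i][j] = dp[i-1][j-1]+1 when the i-th and j-th values match, else max(dp[i-1][j], dp[i][j-1]).
    ·  6 13  9  9  7  7 12 12
 ·  0  0  0  0  0  0  0  0  0
 6  0  1  1  1  1  1  1  1  1
13  0  1  2  2  2  2  2  2  2
 9  0  1  2  3  3  3  3  3  3
 7  0  1  2  3  3  4  4  4  4
 9  0  1  2  3  4  4  4  4  4
 8  0  1  2  3  4  4  4  4  4
12  0  1  2  3  4  4  4  5  5
12  0  1  2  3  4  4  4  5  6
dp[8][8] = 6. One LCS (by backtracking along matches): 6, 13, 9, 7, 12, 12.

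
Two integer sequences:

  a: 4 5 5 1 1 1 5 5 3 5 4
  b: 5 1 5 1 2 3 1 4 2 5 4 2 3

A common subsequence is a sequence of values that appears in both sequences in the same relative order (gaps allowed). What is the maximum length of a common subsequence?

Taking 5 at a[2]=b[1] → 5 at a[3]=b[3] → 1 at a[4]=b[4] → 1 at a[5]=b[7] → 5 at a[7]=b[10] → 3 at a[9]=b[13] gives a common subsequence of length 6. The LCS DP gives dp[11][13] = 6, so this is optimal.

6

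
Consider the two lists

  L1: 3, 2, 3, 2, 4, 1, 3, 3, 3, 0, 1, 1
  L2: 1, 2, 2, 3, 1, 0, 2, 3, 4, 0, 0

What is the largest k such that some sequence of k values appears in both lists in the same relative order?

One common subsequence of length 5: 3 [1,4] → 2 [2,7] → 3 [3,8] → 4 [5,9] → 0 [10,11]. Since dp[12][11] = 5, nothing longer is possible.

5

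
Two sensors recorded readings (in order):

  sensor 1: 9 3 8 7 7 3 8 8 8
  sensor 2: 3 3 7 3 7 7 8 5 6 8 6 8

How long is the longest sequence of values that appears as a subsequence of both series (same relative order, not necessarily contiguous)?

Let dp[i][j] be the LCS length of the first i values of sensor 1 and the first j values of sensor 2. dp[i][j] = dp[i-1][j-1]+1 when the i-th and j-th values match, else max(dp[i-1][j], dp[i][j-1]).
    ·  3  3  7  3  7  7  8  5  6  8  6  8
 ·  0  0  0  0  0  0  0  0  0  0  0  0  0
 9  0  0  0  0  0  0  0  0  0  0  0  0  0
 3  0  1  1  1  1  1  1  1  1  1  1  1  1
 8  0  1  1  1  1  1  1  2  2  2  2  2  2
 7  0  1  1  2  2  2  2  2  2  2  2  2  2
 7  0  1  1  2  2  3  3  3  3  3  3  3  3
 3  0  1  2  2  3  3  3  3  3  3  3  3  3
 8  0  1  2  2  3  3  3  4  4  4  4  4  4
 8  0  1  2  2  3  3  3  4  4  4  5  5  5
 8  0  1  2  2  3  3  3  4  4  4  5  5  6
dp[9][12] = 6. One LCS (by backtracking along matches): 3, 7, 7, 8, 8, 8.

6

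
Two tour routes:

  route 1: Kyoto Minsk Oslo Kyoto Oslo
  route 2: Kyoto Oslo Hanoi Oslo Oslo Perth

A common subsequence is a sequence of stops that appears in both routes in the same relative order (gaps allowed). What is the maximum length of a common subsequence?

One common subsequence of length 3: Kyoto (route 1 #1, route 2 #1), Oslo (route 1 #3, route 2 #4), Oslo (route 1 #5, route 2 #5). dp[5][6] = 3 confirms this is the maximum.

3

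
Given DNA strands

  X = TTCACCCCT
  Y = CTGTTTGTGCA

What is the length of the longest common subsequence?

4

Let dp[i][j] be the LCS length of the first i bases of X and the first j bases of Y. dp[i][j] = dp[i-1][j-1]+1 when the i-th and j-th bases match, else max(dp[i-1][j], dp[i][j-1]).
    ·  C  T  G  T  T  T  G  T  G  C  A
 ·  0  0  0  0  0  0  0  0  0  0  0  0
 T  0  0  1  1  1  1  1  1  1  1  1  1
 T  0  0  1  1  2  2  2  2  2  2  2  2
 C  0  1  1  1  2  2  2  2  2  2  3  3
 A  0  1  1  1  2  2  2  2  2  2  3  4
 C  0  1  1  1  2  2  2  2  2  2  3  4
 C  0  1  1  1  2  2  2  2  2  2  3  4
 C  0  1  1  1  2  2  2  2  2  2  3  4
 C  0  1  1  1  2  2  2  2  2  2  3  4
 T  0  1  2  2  2  3  3  3  3  3  3  4
dp[9][11] = 4. One LCS (by backtracking along matches): TTCA.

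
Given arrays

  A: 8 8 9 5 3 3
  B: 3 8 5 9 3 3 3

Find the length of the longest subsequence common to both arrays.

Let dp[i][j] be the LCS length of the first i values of A and the first j values of B. dp[i][j] = dp[i-1][j-1]+1 when the i-th and j-th values match, else max(dp[i-1][j], dp[i][j-1]).
    ·  3  8  5  9  3  3  3
 ·  0  0  0  0  0  0  0  0
 8  0  0  1  1  1  1  1  1
 8  0  0  1  1  1  1  1  1
 9  0  0  1  1  2  2  2  2
 5  0  0  1  2  2  2  2  2
 3  0  1  1  2  2  3  3  3
 3  0  1  1  2  2  3  4  4
dp[6][7] = 4. One LCS (by backtracking along matches): 8, 9, 3, 3.

4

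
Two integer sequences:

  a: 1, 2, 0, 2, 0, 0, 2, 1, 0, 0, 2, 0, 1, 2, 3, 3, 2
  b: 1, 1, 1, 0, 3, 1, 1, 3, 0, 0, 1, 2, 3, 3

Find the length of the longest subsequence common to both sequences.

Taking 1 at a[1]=b[3]; then 0 at a[3]=b[4]; then 1 at a[8]=b[7]; then 0 at a[10]=b[9]; then 0 at a[12]=b[10]; then 1 at a[13]=b[11]; then 2 at a[14]=b[12]; then 3 at a[15]=b[13]; then 3 at a[16]=b[14] gives a common subsequence of length 9. dp[17][14] = 9 confirms this is the maximum.

9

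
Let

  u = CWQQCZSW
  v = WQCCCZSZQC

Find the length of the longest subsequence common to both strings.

5

Pick W (u #2, v #1), Q (u #3, v #2), C (u #5, v #5), Z (u #6, v #6), S (u #7, v #7); all 5 characters appear in both, in order. The LCS DP gives dp[8][10] = 5, so this is optimal.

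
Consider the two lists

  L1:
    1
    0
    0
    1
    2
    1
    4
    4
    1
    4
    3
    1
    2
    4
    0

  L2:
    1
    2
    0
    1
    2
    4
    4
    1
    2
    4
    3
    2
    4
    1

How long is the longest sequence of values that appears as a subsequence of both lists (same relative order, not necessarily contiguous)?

One common subsequence of length 11: 1 [1,1] → 0 [3,3] → 1 [4,4] → 2 [5,5] → 4 [7,6] → 4 [8,7] → 1 [9,8] → 4 [10,10] → 3 [11,11] → 2 [13,12] → 4 [14,13]. The LCS DP gives dp[15][14] = 11, so this is optimal.

11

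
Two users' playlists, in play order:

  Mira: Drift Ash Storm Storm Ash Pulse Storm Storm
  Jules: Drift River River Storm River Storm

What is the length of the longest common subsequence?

Taking Drift at Mira[1]=Jules[1] → Storm at Mira[3]=Jules[4] → Storm at Mira[8]=Jules[6] gives a common subsequence of length 3. dp[8][6] = 3 confirms this is the maximum.

3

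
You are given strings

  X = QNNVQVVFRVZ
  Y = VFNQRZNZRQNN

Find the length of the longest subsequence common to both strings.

Let dp[i][j] be the LCS length of the first i characters of X and the first j characters of Y. dp[i][j] = dp[i-1][j-1]+1 when the i-th and j-th characters match, else max(dp[i-1][j], dp[i][j-1]).
    ·  V  F  N  Q  R  Z  N  Z  R  Q  N  N
 ·  0  0  0  0  0  0  0  0  0  0  0  0  0
 Q  0  0  0  0  1  1  1  1  1  1  1  1  1
 N  0  0  0  1  1  1  1  2  2  2  2  2  2
 N  0  0  0  1  1  1  1  2  2  2  2  3  3
 V  0  1  1  1  1  1  1  2  2  2  2  3  3
 Q  0  1  1  1  2  2  2  2  2  2  3  3  3
 V  0  1  1  1  2  2  2  2  2  2  3  3  3
 V  0  1  1  1  2  2  2  2  2  2  3  3  3
 F  0  1  2  2  2  2  2  2  2  2  3  3  3
 R  0  1  2  2  2  3  3  3  3  3  3  3  3
 V  0  1  2  2  2  3  3  3  3  3  3  3  3
 Z  0  1  2  2  2  3  4  4  4  4  4  4  4
dp[11][12] = 4. One LCS (by backtracking along matches): NQRZ.

4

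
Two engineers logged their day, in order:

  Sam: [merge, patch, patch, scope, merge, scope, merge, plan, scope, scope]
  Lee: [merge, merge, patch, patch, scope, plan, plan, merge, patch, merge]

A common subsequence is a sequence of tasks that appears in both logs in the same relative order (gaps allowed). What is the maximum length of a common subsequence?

One common subsequence of length 6: merge (Sam #1, Lee #2), then patch (Sam #2, Lee #3), then patch (Sam #3, Lee #4), then scope (Sam #4, Lee #5), then merge (Sam #5, Lee #8), then merge (Sam #7, Lee #10). Since dp[10][10] = 6, nothing longer is possible.

6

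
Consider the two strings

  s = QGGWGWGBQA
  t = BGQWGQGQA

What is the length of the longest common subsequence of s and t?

Taking Q at s[1]=t[3] → W at s[4]=t[4] → G at s[5]=t[5] → G at s[7]=t[7] → Q at s[9]=t[8] → A at s[10]=t[9] gives a common subsequence of length 6. dp[10][9] = 6 confirms this is the maximum.

6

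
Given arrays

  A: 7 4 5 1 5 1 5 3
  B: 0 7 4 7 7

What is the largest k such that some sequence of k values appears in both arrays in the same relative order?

2

Pick 7 [1,2], then 4 [2,3]; all 2 values appear in both, in order. Since dp[8][5] = 2, nothing longer is possible.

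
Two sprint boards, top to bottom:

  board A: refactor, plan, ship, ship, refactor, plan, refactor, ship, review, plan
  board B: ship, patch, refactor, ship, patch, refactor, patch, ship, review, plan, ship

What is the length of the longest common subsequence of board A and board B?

6

Match refactor [1,3], ship [3,4], refactor [5,6], ship [8,8], review [9,9], plan [10,10] — 6 tasks in the same relative order in both, and the DP table's final entry dp[10][11] is also 6, so no common subsequence is longer.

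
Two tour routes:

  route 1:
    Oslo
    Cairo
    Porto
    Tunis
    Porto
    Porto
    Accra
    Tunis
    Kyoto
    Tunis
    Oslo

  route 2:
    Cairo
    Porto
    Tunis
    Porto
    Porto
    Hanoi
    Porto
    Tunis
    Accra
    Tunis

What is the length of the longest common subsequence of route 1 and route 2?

Taking Cairo at route 1[2]=route 2[1]; then Porto at route 1[3]=route 2[2]; then Tunis at route 1[4]=route 2[3]; then Porto at route 1[5]=route 2[5]; then Porto at route 1[6]=route 2[7]; then Accra at route 1[7]=route 2[9]; then Tunis at route 1[10]=route 2[10] gives a common subsequence of length 7, and the DP table's final entry dp[11][10] is also 7, so no common subsequence is longer.

7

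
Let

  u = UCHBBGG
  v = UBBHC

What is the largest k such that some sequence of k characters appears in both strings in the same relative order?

One common subsequence of length 3: U at u[1]=v[1], then B at u[4]=v[2], then B at u[5]=v[3], and the DP table's final entry dp[7][5] is also 3, so no common subsequence is longer.

3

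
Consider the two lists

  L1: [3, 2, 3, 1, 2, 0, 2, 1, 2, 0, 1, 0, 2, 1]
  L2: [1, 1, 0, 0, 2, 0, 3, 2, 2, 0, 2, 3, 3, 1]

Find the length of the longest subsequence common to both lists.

8

Pick 1 (L1 #4, L2 #2) → 2 (L1 #5, L2 #5) → 0 (L1 #6, L2 #6) → 2 (L1 #7, L2 #8) → 2 (L1 #9, L2 #9) → 0 (L1 #12, L2 #10) → 2 (L1 #13, L2 #11) → 1 (L1 #14, L2 #14); all 8 values appear in both, in order. dp[14][14] = 8 confirms this is the maximum.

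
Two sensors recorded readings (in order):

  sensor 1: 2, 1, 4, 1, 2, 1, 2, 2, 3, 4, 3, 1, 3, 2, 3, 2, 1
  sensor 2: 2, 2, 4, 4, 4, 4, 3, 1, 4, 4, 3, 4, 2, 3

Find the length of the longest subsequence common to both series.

8

Pick 2 at sensor 1[1]=sensor 2[2] → 4 at sensor 1[3]=sensor 2[5] → 4 at sensor 1[10]=sensor 2[6] → 3 at sensor 1[11]=sensor 2[7] → 1 at sensor 1[12]=sensor 2[8] → 3 at sensor 1[13]=sensor 2[11] → 2 at sensor 1[14]=sensor 2[13] → 3 at sensor 1[15]=sensor 2[14]; all 8 values appear in both, in order. dp[17][14] = 8 confirms this is the maximum.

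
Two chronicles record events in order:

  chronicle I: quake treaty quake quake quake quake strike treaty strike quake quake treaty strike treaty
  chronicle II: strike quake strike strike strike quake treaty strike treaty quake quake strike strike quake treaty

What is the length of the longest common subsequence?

8

Match quake (chronicle I #1, chronicle II #6) → treaty (chronicle I #2, chronicle II #9) → quake (chronicle I #5, chronicle II #10) → quake (chronicle I #6, chronicle II #11) → strike (chronicle I #7, chronicle II #12) → strike (chronicle I #9, chronicle II #13) → quake (chronicle I #11, chronicle II #14) → treaty (chronicle I #14, chronicle II #15) — 8 events in the same relative order in both. dp[14][15] = 8 confirms this is the maximum.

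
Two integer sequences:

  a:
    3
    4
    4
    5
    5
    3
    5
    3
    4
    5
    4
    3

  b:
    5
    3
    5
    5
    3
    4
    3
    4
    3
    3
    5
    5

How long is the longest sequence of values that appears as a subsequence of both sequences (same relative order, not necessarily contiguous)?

7

Let dp[i][j] be the LCS length of the first i values of a and the first j values of b. dp[i][j] = dp[i-1][j-1]+1 when the i-th and j-th values match, else max(dp[i-1][j], dp[i][j-1]).
    ·  5  3  5  5  3  4  3  4  3  3  5  5
 ·  0  0  0  0  0  0  0  0  0  0  0  0  0
 3  0  0  1  1  1  1  1  1  1  1  1  1  1
 4  0  0  1  1  1  1  2  2  2  2  2  2  2
 4  0  0  1  1  1  1  2  2  3  3  3  3  3
 5  0  1  1  2  2  2  2  2  3  3  3  4  4
 5  0  1  1  2  3  3  3  3  3  3  3  4  5
 3  0  1  2  2  3  4  4  4  4  4  4  4  5
 5  0  1  2  3  3  4  4  4  4  4  4  5  5
 3  0  1  2  3  3  4  4  5  5  5  5  5  5
 4  0  1  2  3  3  4  5  5  6  6  6  6  6
 5  0  1  2  3  4  4  5  5  6  6  6  7  7
 4  0  1  2  3  4  4  5  5  6  6  6  7  7
 3  0  1  2  3  4  5  5  6  6  7  7  7  7
dp[12][12] = 7. One LCS (by backtracking along matches): 3, 5, 5, 3, 3, 4, 5.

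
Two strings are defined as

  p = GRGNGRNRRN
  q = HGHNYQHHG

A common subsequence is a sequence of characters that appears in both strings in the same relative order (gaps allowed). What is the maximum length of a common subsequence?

Taking G [1,2] → N [4,4] → G [5,9] gives a common subsequence of length 3. The LCS DP gives dp[10][9] = 3, so this is optimal.

3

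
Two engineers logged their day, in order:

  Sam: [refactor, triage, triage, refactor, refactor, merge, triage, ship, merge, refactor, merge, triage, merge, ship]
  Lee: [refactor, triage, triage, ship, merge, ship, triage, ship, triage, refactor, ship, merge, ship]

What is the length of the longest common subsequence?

9

One common subsequence of length 9: refactor (Sam #1, Lee #1), triage (Sam #2, Lee #2), triage (Sam #3, Lee #3), merge (Sam #6, Lee #5), triage (Sam #7, Lee #7), ship (Sam #8, Lee #8), refactor (Sam #10, Lee #10), merge (Sam #13, Lee #12), ship (Sam #14, Lee #13). dp[14][13] = 9 confirms this is the maximum.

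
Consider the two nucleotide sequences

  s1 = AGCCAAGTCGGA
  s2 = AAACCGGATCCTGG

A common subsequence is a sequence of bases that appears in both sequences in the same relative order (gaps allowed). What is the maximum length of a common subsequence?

One common subsequence of length 8: A (s1 #1, s2 #3), then C (s1 #3, s2 #4), then C (s1 #4, s2 #5), then A (s1 #6, s2 #8), then T (s1 #8, s2 #9), then C (s1 #9, s2 #11), then G (s1 #10, s2 #13), then G (s1 #11, s2 #14), and the DP table's final entry dp[12][14] is also 8, so no common subsequence is longer.

8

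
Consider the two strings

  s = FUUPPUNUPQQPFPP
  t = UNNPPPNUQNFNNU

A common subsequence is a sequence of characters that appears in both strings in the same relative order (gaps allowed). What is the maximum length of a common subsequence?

One common subsequence of length 7: U (s #2, t #1), then P (s #4, t #5), then P (s #5, t #6), then N (s #7, t #7), then U (s #8, t #8), then Q (s #10, t #9), then F (s #13, t #11). The LCS DP gives dp[15][14] = 7, so this is optimal.

7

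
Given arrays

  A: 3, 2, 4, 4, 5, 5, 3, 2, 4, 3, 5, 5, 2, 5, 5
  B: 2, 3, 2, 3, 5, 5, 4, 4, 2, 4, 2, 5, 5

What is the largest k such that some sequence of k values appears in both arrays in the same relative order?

Taking 3 at A[1]=B[2], 2 at A[2]=B[3], 4 at A[3]=B[7], 4 at A[4]=B[8], 2 at A[8]=B[9], 4 at A[9]=B[10], 2 at A[13]=B[11], 5 at A[14]=B[12], 5 at A[15]=B[13] gives a common subsequence of length 9, and the DP table's final entry dp[15][13] is also 9, so no common subsequence is longer.

9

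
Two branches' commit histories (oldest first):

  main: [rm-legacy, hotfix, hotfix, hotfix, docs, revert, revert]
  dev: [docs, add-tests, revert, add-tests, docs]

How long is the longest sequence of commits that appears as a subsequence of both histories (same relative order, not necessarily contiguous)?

Taking docs at main[5]=dev[1], then revert at main[6]=dev[3] gives a common subsequence of length 2. Since dp[7][5] = 2, nothing longer is possible.

2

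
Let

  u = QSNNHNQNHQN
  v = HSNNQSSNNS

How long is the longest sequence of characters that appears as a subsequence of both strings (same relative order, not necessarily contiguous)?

6

Pick S at u[2]=v[2] → N at u[4]=v[3] → N at u[6]=v[4] → Q at u[7]=v[5] → N at u[8]=v[8] → N at u[11]=v[9]; all 6 characters appear in both, in order, and the DP table's final entry dp[11][10] is also 6, so no common subsequence is longer.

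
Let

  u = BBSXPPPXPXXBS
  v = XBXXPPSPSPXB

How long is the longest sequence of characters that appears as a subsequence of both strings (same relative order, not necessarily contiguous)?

8

Match B (u #1, v #2), X (u #4, v #4), P (u #5, v #5), P (u #6, v #6), P (u #7, v #8), P (u #9, v #10), X (u #11, v #11), B (u #12, v #12) — 8 characters in the same relative order in both, and the DP table's final entry dp[13][12] is also 8, so no common subsequence is longer.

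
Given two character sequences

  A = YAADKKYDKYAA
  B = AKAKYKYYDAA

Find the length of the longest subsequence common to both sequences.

Let dp[i][j] be the LCS length of the first i characters of A and the first j characters of B. dp[i][j] = dp[i-1][j-1]+1 when the i-th and j-th characters match, else max(dp[i-1][j], dp[i][j-1]).
    ·  A  K  A  K  Y  K  Y  Y  D  A  A
 ·  0  0  0  0  0  0  0  0  0  0  0  0
 Y  0  0  0  0  0  1  1  1  1  1  1  1
 A  0  1  1  1  1  1  1  1  1  1  2  2
 A  0  1  1  2  2  2  2  2  2  2  2  3
 D  0  1  1  2  2  2  2  2  2  3  3  3
 K  0  1  2  2  3  3  3  3  3  3  3  3
 K  0  1  2  2  3  3  4  4  4  4  4  4
 Y  0  1  2  2  3  4  4  5  5  5  5  5
 D  0  1  2  2  3  4  4  5  5  6  6  6
 K  0  1  2  2  3  4  5  5  5  6  6  6
 Y  0  1  2  2  3  4  5  6  6  6  6  6
 A  0  1  2  3  3  4  5  6  6  6  7  7
 A  0  1  2  3  3  4  5  6  6  6  7  8
dp[12][11] = 8. One LCS (by backtracking along matches): AAKKYDAA.

8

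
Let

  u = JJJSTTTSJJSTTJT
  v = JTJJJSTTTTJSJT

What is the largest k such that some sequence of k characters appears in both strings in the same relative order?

11

Pick J [1,3]; then J [2,4]; then J [3,5]; then S [4,6]; then T [5,8]; then T [6,9]; then T [7,10]; then J [10,11]; then S [11,12]; then J [14,13]; then T [15,14]; all 11 characters appear in both, in order, and the DP table's final entry dp[15][14] is also 11, so no common subsequence is longer.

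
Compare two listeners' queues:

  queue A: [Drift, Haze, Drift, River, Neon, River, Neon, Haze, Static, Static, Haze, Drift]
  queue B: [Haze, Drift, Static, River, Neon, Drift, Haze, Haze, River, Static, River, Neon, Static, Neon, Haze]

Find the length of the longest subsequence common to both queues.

8

Match Haze [2,1] → Drift [3,2] → River [4,4] → Neon [5,5] → River [6,11] → Neon [7,12] → Static [9,13] → Haze [11,15] — 8 songs in the same relative order in both. dp[12][15] = 8 confirms this is the maximum.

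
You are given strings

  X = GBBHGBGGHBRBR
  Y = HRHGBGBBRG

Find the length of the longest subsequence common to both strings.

Match H (X #4, Y #3), then G (X #5, Y #4), then B (X #6, Y #5), then G (X #8, Y #6), then B (X #10, Y #7), then B (X #12, Y #8), then R (X #13, Y #9) — 7 characters in the same relative order in both, and the DP table's final entry dp[13][10] is also 7, so no common subsequence is longer.

7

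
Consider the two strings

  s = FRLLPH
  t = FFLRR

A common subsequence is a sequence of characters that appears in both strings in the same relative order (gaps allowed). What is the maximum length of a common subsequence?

Let dp[i][j] be the LCS length of the first i characters of s and the first j characters of t. dp[i][j] = dp[i-1][j-1]+1 when the i-th and j-th characters match, else max(dp[i-1][j], dp[i][j-1]).
    ·  F  F  L  R  R
 ·  0  0  0  0  0  0
 F  0  1  1  1  1  1
 R  0  1  1  1  2  2
 L  0  1  1  2  2  2
 L  0  1  1  2  2  2
 P  0  1  1  2  2  2
 H  0  1  1  2  2  2
dp[6][5] = 2. One LCS (by backtracking along matches): FR.

2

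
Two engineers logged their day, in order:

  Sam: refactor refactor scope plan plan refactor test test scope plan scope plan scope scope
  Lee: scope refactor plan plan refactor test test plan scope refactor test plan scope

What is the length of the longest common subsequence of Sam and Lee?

Taking refactor at Sam[2]=Lee[2], plan at Sam[4]=Lee[3], plan at Sam[5]=Lee[4], refactor at Sam[6]=Lee[5], test at Sam[7]=Lee[6], test at Sam[8]=Lee[7], plan at Sam[10]=Lee[8], scope at Sam[11]=Lee[9], plan at Sam[12]=Lee[12], scope at Sam[14]=Lee[13] gives a common subsequence of length 10. Since dp[14][13] = 10, nothing longer is possible.

10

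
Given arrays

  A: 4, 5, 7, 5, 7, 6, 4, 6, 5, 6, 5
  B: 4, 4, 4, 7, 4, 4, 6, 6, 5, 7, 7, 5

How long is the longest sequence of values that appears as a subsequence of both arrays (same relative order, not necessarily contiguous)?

6

Match 4 (A #1, B #3) → 7 (A #3, B #4) → 6 (A #6, B #7) → 6 (A #8, B #8) → 5 (A #9, B #9) → 5 (A #11, B #12) — 6 values in the same relative order in both. The LCS DP gives dp[11][12] = 6, so this is optimal.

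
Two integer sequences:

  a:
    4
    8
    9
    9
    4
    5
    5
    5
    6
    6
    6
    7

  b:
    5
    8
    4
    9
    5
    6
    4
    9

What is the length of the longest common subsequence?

Match 4 [1,3] → 9 [4,4] → 5 [8,5] → 6 [9,6] — 4 values in the same relative order in both, and the DP table's final entry dp[12][8] is also 4, so no common subsequence is longer.

4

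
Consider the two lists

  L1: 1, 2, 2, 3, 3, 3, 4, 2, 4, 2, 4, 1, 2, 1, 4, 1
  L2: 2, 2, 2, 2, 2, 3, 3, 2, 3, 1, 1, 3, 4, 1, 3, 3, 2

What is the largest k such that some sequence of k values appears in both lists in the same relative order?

Match 2 [2,4] → 2 [3,5] → 3 [4,6] → 3 [5,7] → 3 [6,9] → 1 [12,10] → 1 [14,11] → 4 [15,13] → 1 [16,14] — 9 values in the same relative order in both. dp[16][17] = 9 confirms this is the maximum.

9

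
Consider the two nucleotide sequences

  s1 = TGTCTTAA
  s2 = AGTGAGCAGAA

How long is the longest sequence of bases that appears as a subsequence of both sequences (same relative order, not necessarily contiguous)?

5

Let dp[i][j] be the LCS length of the first i bases of s1 and the first j bases of s2. dp[i][j] = dp[i-1][j-1]+1 when the i-th and j-th bases match, else max(dp[i-1][j], dp[i][j-1]).
    ·  A  G  T  G  A  G  C  A  G  A  A
 ·  0  0  0  0  0  0  0  0  0  0  0  0
 T  0  0  0  1  1  1  1  1  1  1  1  1
 G  0  0  1  1  2  2  2  2  2  2  2  2
 T  0  0  1  2  2  2  2  2  2  2  2  2
 C  0  0  1  2  2  2  2  3  3  3  3  3
 T  0  0  1  2  2  2  2  3  3  3  3  3
 T  0  0  1  2  2  2  2  3  3  3  3  3
 A  0  1  1  2  2  3  3  3  4  4  4  4
 A  0  1  1  2  2  3  3  3  4  4  5  5
dp[8][11] = 5. One LCS (by backtracking along matches): TGCAA.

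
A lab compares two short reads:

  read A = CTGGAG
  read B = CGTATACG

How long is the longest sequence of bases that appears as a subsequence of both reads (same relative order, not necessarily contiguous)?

Pick C at read A[1]=read B[1] → T at read A[2]=read B[5] → A at read A[5]=read B[6] → G at read A[6]=read B[8]; all 4 bases appear in both, in order. Since dp[6][8] = 4, nothing longer is possible.

4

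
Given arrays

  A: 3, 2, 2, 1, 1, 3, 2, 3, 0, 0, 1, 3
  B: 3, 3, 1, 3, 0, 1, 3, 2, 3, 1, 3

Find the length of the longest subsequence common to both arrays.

One common subsequence of length 8: 3 [1,2], then 1 [4,3], then 1 [5,6], then 3 [6,7], then 2 [7,8], then 3 [8,9], then 1 [11,10], then 3 [12,11]. Since dp[12][11] = 8, nothing longer is possible.

8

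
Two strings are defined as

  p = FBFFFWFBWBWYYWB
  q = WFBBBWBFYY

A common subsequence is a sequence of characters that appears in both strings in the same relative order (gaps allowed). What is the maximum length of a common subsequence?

Pick F at p[1]=q[2], B at p[2]=q[4], B at p[8]=q[5], W at p[9]=q[6], B at p[10]=q[7], Y at p[12]=q[9], Y at p[13]=q[10]; all 7 characters appear in both, in order. Since dp[15][10] = 7, nothing longer is possible.

7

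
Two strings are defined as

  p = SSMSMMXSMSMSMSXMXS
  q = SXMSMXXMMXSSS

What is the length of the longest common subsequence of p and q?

10

Match S [1,1], M [3,3], S [4,4], M [5,5], X [7,7], M [9,8], M [11,9], S [12,11], S [14,12], S [18,13] — 10 characters in the same relative order in both. dp[18][13] = 10 confirms this is the maximum.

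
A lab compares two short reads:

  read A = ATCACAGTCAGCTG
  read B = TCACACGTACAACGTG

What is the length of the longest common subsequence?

12

Pick T [2,1], C [3,2], A [4,3], C [5,4], A [6,5], G [7,7], T [8,8], C [9,10], A [10,12], G [11,14], T [13,15], G [14,16]; all 12 bases appear in both, in order. The LCS DP gives dp[14][16] = 12, so this is optimal.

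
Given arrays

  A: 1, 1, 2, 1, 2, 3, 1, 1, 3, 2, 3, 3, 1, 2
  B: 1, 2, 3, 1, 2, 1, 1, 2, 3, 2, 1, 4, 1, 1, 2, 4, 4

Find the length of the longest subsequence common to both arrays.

10

Match 1 at A[1]=B[1], then 1 at A[2]=B[4], then 2 at A[3]=B[5], then 1 at A[4]=B[7], then 2 at A[5]=B[8], then 3 at A[6]=B[9], then 1 at A[7]=B[11], then 1 at A[8]=B[13], then 1 at A[13]=B[14], then 2 at A[14]=B[15] — 10 values in the same relative order in both. The LCS DP gives dp[14][17] = 10, so this is optimal.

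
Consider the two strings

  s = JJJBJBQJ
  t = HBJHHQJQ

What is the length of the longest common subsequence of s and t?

4

Match B at s[4]=t[2] → J at s[5]=t[3] → Q at s[7]=t[6] → J at s[8]=t[7] — 4 characters in the same relative order in both. Since dp[8][8] = 4, nothing longer is possible.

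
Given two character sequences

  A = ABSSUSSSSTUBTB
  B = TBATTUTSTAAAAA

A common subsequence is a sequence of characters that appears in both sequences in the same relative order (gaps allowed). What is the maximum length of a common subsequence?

4

One common subsequence of length 4: A (A #1, B #3), then U (A #5, B #6), then S (A #9, B #8), then T (A #10, B #9). The LCS DP gives dp[14][14] = 4, so this is optimal.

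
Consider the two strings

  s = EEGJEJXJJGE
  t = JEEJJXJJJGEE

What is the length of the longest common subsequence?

Let dp[i][j] be the LCS length of the first i characters of s and the first j characters of t. dp[i][j] = dp[i-1][j-1]+1 when the i-th and j-th characters match, else max(dp[i-1][j], dp[i][j-1]).
    ·  J  E  E  J  J  X  J  J  J  G  E  E
 ·  0  0  0  0  0  0  0  0  0  0  0  0  0
 E  0  0  1  1  1  1  1  1  1  1  1  1  1
 E  0  0  1  2  2  2  2  2  2  2  2  2  2
 G  0  0  1  2  2  2  2  2  2  2  3  3  3
 J  0  1  1  2  3  3  3  3  3  3  3  3  3
 E  0  1  2  2  3  3  3  3  3  3  3  4  4
 J  0  1  2  2  3  4  4  4  4  4  4  4  4
 X  0  1  2  2  3  4  5  5  5  5  5  5  5
 J  0  1  2  2  3  4  5  6  6  6  6  6  6
 J  0  1  2  2  3  4  5  6  7  7  7  7  7
 G  0  1  2  2  3  4  5  6  7  7  8  8  8
 E  0  1  2  3  3  4  5  6  7  7  8  9  9
dp[11][12] = 9. One LCS (by backtracking along matches): EEJJXJJGE.

9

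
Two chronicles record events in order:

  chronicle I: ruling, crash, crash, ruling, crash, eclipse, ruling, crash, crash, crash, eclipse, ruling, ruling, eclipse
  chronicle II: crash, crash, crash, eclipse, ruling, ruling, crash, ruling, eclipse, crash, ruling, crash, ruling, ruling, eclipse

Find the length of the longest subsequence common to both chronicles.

11

Match crash at chronicle I[2]=chronicle II[1], then crash at chronicle I[3]=chronicle II[2], then crash at chronicle I[5]=chronicle II[3], then eclipse at chronicle I[6]=chronicle II[4], then ruling at chronicle I[7]=chronicle II[6], then crash at chronicle I[8]=chronicle II[7], then crash at chronicle I[9]=chronicle II[10], then crash at chronicle I[10]=chronicle II[12], then ruling at chronicle I[12]=chronicle II[13], then ruling at chronicle I[13]=chronicle II[14], then eclipse at chronicle I[14]=chronicle II[15] — 11 events in the same relative order in both. The LCS DP gives dp[14][15] = 11, so this is optimal.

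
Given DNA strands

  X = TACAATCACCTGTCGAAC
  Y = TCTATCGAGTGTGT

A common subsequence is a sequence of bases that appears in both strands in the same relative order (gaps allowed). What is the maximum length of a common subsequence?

Match T (X #1, Y #1) → C (X #3, Y #2) → A (X #5, Y #4) → T (X #6, Y #5) → C (X #7, Y #6) → A (X #8, Y #8) → T (X #11, Y #10) → G (X #12, Y #11) → T (X #13, Y #12) → G (X #15, Y #13) — 10 bases in the same relative order in both. The LCS DP gives dp[18][14] = 10, so this is optimal.

10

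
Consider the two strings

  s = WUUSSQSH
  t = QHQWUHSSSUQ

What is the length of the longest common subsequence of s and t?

Taking W [1,4]; then U [2,5]; then S [4,8]; then S [5,9]; then Q [6,11] gives a common subsequence of length 5. dp[8][11] = 5 confirms this is the maximum.

5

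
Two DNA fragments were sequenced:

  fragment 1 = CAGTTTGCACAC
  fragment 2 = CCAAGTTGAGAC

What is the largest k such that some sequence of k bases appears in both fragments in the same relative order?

9

Let dp[i][j] be the LCS length of the first i bases of fragment 1 and the first j bases of fragment 2. dp[i][j] = dp[i-1][j-1]+1 when the i-th and j-th bases match, else max(dp[i-1][j], dp[i][j-1]).
    ·  C  C  A  A  G  T  T  G  A  G  A  C
 ·  0  0  0  0  0  0  0  0  0  0  0  0  0
 C  0  1  1  1  1  1  1  1  1  1  1  1  1
 A  0  1  1  2  2  2  2  2  2  2  2  2  2
 G  0  1  1  2  2  3  3  3  3  3  3  3  3
 T  0  1  1  2  2  3  4  4  4  4  4  4  4
 T  0  1  1  2  2  3  4  5  5  5  5  5  5
 T  0  1  1  2  2  3  4  5  5  5  5  5  5
 G  0  1  1  2  2  3  4  5  6  6  6  6  6
 C  0  1  2  2  2  3  4  5  6  6  6  6  7
 A  0  1  2  3  3  3  4  5  6  7  7  7  7
 C  0  1  2  3  3  3  4  5  6  7  7  7  8
 A  0  1  2  3  4  4  4  5  6  7  7  8  8
 C  0  1  2  3  4  4  4  5  6  7  7  8  9
dp[12][12] = 9. One LCS (by backtracking along matches): CAGTTGAAC.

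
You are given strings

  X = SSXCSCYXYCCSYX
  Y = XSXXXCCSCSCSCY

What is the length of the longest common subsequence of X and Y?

Match S at X[1]=Y[2], X at X[3]=Y[5], C at X[4]=Y[7], S at X[5]=Y[8], C at X[6]=Y[9], C at X[10]=Y[11], C at X[11]=Y[13], Y at X[13]=Y[14] — 8 characters in the same relative order in both. The LCS DP gives dp[14][14] = 8, so this is optimal.

8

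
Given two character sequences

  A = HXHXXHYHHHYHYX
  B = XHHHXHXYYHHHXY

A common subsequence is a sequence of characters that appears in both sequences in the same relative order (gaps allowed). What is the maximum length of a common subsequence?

9

Match H at A[1]=B[4], X at A[2]=B[5], H at A[3]=B[6], X at A[4]=B[7], Y at A[7]=B[9], H at A[8]=B[10], H at A[9]=B[11], H at A[10]=B[12], Y at A[13]=B[14] — 9 characters in the same relative order in both, and the DP table's final entry dp[14][14] is also 9, so no common subsequence is longer.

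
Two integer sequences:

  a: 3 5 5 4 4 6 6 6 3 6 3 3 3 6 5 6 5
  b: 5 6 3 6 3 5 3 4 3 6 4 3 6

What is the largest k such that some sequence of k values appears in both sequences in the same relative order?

One common subsequence of length 9: 5 at a[3]=b[1] → 6 at a[8]=b[2] → 3 at a[9]=b[3] → 6 at a[10]=b[4] → 3 at a[11]=b[5] → 3 at a[12]=b[7] → 3 at a[13]=b[9] → 6 at a[14]=b[10] → 6 at a[16]=b[13], and the DP table's final entry dp[17][13] is also 9, so no common subsequence is longer.

9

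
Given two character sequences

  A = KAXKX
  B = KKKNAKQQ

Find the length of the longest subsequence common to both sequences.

One common subsequence of length 3: K (A #1, B #3); then A (A #2, B #5); then K (A #4, B #6), and the DP table's final entry dp[5][8] is also 3, so no common subsequence is longer.

3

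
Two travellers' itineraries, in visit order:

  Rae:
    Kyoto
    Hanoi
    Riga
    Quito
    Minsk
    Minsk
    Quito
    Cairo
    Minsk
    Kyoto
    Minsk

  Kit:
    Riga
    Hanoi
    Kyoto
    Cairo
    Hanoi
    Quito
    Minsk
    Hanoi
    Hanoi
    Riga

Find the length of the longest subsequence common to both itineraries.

4

Match Kyoto (Rae #1, Kit #3), then Hanoi (Rae #2, Kit #5), then Quito (Rae #4, Kit #6), then Minsk (Rae #5, Kit #7) — 4 stops in the same relative order in both. Since dp[11][10] = 4, nothing longer is possible.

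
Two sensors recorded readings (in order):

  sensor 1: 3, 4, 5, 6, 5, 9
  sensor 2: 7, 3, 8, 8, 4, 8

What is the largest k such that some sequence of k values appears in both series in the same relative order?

Match 3 [1,2] → 4 [2,5] — 2 values in the same relative order in both. Since dp[6][6] = 2, nothing longer is possible.

2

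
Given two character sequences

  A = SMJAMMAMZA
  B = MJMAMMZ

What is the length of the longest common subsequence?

6

Match M [2,1], J [3,2], A [4,4], M [6,5], M [8,6], Z [9,7] — 6 characters in the same relative order in both. Since dp[10][7] = 6, nothing longer is possible.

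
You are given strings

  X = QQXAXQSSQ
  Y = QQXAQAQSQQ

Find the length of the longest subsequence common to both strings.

Pick Q at X[1]=Y[1], Q at X[2]=Y[2], X at X[3]=Y[3], A at X[4]=Y[6], Q at X[6]=Y[7], S at X[7]=Y[8], Q at X[9]=Y[10]; all 7 characters appear in both, in order. Since dp[9][10] = 7, nothing longer is possible.

7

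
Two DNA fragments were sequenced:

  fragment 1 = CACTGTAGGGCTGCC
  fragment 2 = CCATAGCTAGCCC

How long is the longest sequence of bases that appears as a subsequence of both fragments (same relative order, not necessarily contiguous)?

Pick C at fragment 1[1]=fragment 2[2], then A at fragment 1[2]=fragment 2[3], then T at fragment 1[4]=fragment 2[4], then G at fragment 1[5]=fragment 2[6], then T at fragment 1[6]=fragment 2[8], then A at fragment 1[7]=fragment 2[9], then G at fragment 1[10]=fragment 2[10], then C at fragment 1[11]=fragment 2[11], then C at fragment 1[14]=fragment 2[12], then C at fragment 1[15]=fragment 2[13]; all 10 bases appear in both, in order. The LCS DP gives dp[15][13] = 10, so this is optimal.

10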